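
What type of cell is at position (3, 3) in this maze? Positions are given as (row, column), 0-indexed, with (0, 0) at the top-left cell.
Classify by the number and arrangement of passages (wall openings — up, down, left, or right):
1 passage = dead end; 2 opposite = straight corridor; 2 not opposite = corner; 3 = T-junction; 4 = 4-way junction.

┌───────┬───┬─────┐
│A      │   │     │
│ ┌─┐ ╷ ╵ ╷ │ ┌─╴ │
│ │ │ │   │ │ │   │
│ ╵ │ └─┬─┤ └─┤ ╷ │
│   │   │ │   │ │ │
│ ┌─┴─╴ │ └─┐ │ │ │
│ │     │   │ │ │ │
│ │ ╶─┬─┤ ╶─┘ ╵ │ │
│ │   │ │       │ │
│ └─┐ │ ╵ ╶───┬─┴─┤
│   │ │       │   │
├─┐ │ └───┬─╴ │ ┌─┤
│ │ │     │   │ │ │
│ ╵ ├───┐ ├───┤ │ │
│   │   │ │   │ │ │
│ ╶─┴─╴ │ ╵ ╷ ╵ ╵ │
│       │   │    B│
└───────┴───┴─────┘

Checking cell at (3, 3):
Number of passages: 2
Cell type: corner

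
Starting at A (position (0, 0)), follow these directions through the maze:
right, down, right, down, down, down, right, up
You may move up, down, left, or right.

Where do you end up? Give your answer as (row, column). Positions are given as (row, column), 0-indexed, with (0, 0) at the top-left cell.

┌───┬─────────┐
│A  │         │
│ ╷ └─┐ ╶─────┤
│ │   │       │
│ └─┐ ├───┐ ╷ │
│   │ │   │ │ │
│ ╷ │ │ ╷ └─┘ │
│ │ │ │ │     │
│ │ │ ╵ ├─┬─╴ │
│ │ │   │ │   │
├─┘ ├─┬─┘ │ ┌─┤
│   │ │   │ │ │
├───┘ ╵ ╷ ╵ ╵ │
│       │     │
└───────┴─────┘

Following directions step by step:
Start: (0, 0)
  right: (0, 0) → (0, 1)
  down: (0, 1) → (1, 1)
  right: (1, 1) → (1, 2)
  down: (1, 2) → (2, 2)
  down: (2, 2) → (3, 2)
  down: (3, 2) → (4, 2)
  right: (4, 2) → (4, 3)
  up: (4, 3) → (3, 3)
Final position: (3, 3)

Path taken:

┌───┬─────────┐
│A ↓│         │
│ ╷ └─┐ ╶─────┤
│ │↳ ↓│       │
│ └─┐ ├───┐ ╷ │
│   │↓│   │ │ │
│ ╷ │ │ ╷ └─┘ │
│ │ │↓│B│     │
│ │ │ ╵ ├─┬─╴ │
│ │ │↳ ↑│ │   │
├─┘ ├─┬─┘ │ ┌─┤
│   │ │   │ │ │
├───┘ ╵ ╷ ╵ ╵ │
│       │     │
└───────┴─────┘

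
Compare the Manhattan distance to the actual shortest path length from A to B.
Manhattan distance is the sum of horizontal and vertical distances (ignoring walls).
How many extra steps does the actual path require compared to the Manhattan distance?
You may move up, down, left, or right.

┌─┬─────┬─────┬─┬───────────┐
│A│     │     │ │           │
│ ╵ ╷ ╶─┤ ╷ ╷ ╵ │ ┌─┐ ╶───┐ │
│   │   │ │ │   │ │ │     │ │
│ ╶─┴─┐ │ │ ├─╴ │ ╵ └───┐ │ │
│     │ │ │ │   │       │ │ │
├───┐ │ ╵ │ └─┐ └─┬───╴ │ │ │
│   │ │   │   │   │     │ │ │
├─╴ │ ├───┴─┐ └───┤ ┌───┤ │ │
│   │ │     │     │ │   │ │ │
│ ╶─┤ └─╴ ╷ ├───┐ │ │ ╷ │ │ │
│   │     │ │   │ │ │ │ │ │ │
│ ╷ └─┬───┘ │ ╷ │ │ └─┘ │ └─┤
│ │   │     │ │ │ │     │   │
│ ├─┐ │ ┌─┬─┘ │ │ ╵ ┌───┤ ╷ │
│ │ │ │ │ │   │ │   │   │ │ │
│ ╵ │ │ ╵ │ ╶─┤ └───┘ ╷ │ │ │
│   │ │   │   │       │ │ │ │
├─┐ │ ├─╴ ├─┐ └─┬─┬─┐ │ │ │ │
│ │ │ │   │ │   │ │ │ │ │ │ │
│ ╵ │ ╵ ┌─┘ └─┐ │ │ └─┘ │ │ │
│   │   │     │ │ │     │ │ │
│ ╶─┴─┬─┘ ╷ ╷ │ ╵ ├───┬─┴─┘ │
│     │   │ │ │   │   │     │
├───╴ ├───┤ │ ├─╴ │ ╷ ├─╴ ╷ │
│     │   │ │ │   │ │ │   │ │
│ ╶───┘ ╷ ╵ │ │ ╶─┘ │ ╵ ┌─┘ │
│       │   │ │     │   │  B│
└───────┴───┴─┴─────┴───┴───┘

Manhattan distance: |13 - 0| + |13 - 0| = 26
Actual path length: 54
Extra steps: 54 - 26 = 28

Solution:

┌─┬─────┬─────┬─┬───────────┐
│A│↱ ↓  │↱ ↓  │ │↱ → ↓      │
│ ╵ ╷ ╶─┤ ╷ ╷ ╵ │ ┌─┐ ╶───┐ │
│↳ ↑│↳ ↓│↑│↓│   │↑│ │↳ → ↓│ │
│ ╶─┴─┐ │ │ ├─╴ │ ╵ └───┐ │ │
│     │↓│↑│↓│   │↑ ← ← ↰│↓│ │
├───┐ │ ╵ │ └─┐ └─┬───╴ │ │ │
│   │ │↳ ↑│↳ ↓│   │↱ → ↑│↓│ │
├─╴ │ ├───┴─┐ └───┤ ┌───┤ │ │
│   │ │     │↳ → ↓│↑│   │↓│ │
│ ╶─┤ └─╴ ╷ ├───┐ │ │ ╷ │ │ │
│   │     │ │   │↓│↑│ │ │↓│ │
│ ╷ └─┬───┘ │ ╷ │ │ └─┘ │ └─┤
│ │   │     │ │ │↓│↑    │↳ ↓│
│ ├─┐ │ ┌─┬─┘ │ │ ╵ ┌───┤ ╷ │
│ │ │ │ │ │   │ │↳ ↑│   │ │↓│
│ ╵ │ │ ╵ │ ╶─┤ └───┘ ╷ │ │ │
│   │ │   │   │       │ │ │↓│
├─┐ │ ├─╴ ├─┐ └─┬─┬─┐ │ │ │ │
│ │ │ │   │ │   │ │ │ │ │ │↓│
│ ╵ │ ╵ ┌─┘ └─┐ │ │ └─┘ │ │ │
│   │   │     │ │ │     │ │↓│
│ ╶─┴─┬─┘ ╷ ╷ │ ╵ ├───┬─┴─┘ │
│     │   │ │ │   │   │    ↓│
├───╴ ├───┤ │ ├─╴ │ ╷ ├─╴ ╷ │
│     │   │ │ │   │ │ │   │↓│
│ ╶───┘ ╷ ╵ │ │ ╶─┘ │ ╵ ┌─┘ │
│       │   │ │     │   │  B│
└───────┴───┴─┴─────┴───┴───┘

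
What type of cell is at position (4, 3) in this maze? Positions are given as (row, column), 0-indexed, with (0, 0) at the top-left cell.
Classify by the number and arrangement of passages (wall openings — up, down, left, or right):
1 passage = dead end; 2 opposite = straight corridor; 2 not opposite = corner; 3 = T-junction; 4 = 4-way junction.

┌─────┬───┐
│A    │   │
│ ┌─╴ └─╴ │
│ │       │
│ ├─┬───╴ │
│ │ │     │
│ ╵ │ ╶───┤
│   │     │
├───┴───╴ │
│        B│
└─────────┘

Checking cell at (4, 3):
Number of passages: 2
Cell type: straight corridor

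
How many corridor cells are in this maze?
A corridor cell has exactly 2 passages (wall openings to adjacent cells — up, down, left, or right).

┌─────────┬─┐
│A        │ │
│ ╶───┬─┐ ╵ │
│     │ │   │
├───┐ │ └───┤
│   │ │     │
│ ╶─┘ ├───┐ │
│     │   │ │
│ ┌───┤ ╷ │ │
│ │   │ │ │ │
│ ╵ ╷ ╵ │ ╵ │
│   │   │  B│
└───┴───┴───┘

Counting cells with exactly 2 passages:
Total corridor cells: 32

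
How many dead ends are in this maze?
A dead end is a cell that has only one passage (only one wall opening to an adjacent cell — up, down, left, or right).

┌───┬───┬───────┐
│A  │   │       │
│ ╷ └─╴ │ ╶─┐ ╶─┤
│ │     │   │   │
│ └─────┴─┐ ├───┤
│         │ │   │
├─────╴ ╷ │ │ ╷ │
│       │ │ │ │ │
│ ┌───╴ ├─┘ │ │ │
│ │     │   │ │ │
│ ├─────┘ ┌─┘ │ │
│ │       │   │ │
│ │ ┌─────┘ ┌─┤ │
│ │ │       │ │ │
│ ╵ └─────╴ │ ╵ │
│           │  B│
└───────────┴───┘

Checking each cell for number of passages:

Dead ends found at positions:
  (0, 2)
  (0, 7)
  (1, 7)
  (3, 4)
  (4, 1)
  (6, 2)
  (6, 6)
Total dead ends: 7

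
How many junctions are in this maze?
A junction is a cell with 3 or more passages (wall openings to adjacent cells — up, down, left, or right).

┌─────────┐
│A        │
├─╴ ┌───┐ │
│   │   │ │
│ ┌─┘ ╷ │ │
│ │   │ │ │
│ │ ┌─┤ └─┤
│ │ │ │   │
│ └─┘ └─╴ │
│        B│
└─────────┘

Checking each cell for number of passages:

Junctions found (3+ passages):
  (0, 1): 3 passages
  (4, 2): 3 passages
Total junctions: 2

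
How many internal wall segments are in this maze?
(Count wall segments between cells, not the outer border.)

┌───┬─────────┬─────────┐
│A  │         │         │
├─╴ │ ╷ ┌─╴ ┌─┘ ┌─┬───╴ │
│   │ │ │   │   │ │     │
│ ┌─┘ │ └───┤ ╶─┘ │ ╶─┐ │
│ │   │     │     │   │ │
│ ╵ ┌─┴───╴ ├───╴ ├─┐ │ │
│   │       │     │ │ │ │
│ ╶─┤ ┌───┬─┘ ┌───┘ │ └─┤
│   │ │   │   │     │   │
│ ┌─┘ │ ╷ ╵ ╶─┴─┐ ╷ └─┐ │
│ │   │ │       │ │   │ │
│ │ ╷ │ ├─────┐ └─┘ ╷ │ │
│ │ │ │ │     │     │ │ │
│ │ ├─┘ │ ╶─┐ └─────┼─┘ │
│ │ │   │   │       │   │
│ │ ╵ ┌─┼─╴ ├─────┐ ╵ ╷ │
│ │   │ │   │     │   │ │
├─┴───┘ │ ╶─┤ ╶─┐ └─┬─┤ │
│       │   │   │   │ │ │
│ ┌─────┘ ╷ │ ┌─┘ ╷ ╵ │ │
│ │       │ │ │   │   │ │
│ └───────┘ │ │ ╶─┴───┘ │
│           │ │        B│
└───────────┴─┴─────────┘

Counting internal wall segments:
Total internal walls: 121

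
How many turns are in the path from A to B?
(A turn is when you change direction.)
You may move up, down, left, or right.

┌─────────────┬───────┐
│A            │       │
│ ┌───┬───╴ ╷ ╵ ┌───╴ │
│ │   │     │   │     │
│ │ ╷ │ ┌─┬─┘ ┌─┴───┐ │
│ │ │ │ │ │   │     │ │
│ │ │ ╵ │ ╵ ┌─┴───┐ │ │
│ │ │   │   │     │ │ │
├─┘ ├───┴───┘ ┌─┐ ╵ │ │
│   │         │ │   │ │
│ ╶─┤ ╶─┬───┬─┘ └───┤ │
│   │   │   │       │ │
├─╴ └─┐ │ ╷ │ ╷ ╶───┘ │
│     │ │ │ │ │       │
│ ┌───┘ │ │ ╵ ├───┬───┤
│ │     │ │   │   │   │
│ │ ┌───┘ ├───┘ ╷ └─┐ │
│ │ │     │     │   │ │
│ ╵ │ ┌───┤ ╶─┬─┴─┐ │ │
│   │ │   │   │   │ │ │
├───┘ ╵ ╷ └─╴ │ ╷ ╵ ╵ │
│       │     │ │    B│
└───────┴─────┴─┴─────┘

Directions: right, right, right, right, right, right, down, right, up, right, right, right, down, down, down, down, down, down, left, left, left, up, left, down, down, left, up, up, left, down, down, down, left, left, down, down, right, up, right, down, right, right, up, left, up, right, right, up, right, down, right, down, down, right
Number of turns: 30

Solution:

┌─────────────┬───────┐
│A → → → → → ↓│↱ → → ↓│
│ ┌───┬───╴ ╷ ╵ ┌───╴ │
│ │   │     │↳ ↑│    ↓│
│ │ ╷ │ ┌─┬─┘ ┌─┴───┐ │
│ │ │ │ │ │   │     │↓│
│ │ │ ╵ │ ╵ ┌─┴───┐ │ │
│ │ │   │   │     │ │↓│
├─┘ ├───┴───┘ ┌─┐ ╵ │ │
│   │         │ │   │↓│
│ ╶─┤ ╶─┬───┬─┘ └───┤ │
│   │   │↓ ↰│↓ ↰    │↓│
├─╴ └─┐ │ ╷ │ ╷ ╶───┘ │
│     │ │↓│↑│↓│↑ ← ← ↲│
│ ┌───┘ │ │ ╵ ├───┬───┤
│ │     │↓│↑ ↲│↱ ↓│   │
│ │ ┌───┘ ├───┘ ╷ └─┐ │
│ │ │↓ ← ↲│↱ → ↑│↳ ↓│ │
│ ╵ │ ┌───┤ ╶─┬─┴─┐ │ │
│   │↓│↱ ↓│↑ ↰│   │↓│ │
├───┘ ╵ ╷ └─╴ │ ╷ ╵ ╵ │
│    ↳ ↑│↳ → ↑│ │  ↳ B│
└───────┴─────┴─┴─────┘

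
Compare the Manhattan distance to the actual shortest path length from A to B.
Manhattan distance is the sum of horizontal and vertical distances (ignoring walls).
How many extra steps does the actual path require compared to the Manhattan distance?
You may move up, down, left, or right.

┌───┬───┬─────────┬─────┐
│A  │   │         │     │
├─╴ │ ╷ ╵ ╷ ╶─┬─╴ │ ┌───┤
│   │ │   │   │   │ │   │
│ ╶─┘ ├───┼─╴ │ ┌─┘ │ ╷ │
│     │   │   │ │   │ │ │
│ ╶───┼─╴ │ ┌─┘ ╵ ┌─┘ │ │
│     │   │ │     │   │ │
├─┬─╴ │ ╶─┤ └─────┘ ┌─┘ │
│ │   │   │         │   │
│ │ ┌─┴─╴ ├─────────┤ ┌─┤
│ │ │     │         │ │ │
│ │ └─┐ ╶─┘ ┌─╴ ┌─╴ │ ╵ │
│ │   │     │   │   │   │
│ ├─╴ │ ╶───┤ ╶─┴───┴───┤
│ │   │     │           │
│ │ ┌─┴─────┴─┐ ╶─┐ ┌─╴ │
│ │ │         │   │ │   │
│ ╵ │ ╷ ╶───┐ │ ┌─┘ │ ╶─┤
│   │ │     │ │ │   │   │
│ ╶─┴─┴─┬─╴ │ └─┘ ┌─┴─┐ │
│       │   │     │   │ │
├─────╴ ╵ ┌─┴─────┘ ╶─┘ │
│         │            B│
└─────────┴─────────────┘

Manhattan distance: |11 - 0| + |11 - 0| = 22
Actual path length: 48
Extra steps: 48 - 22 = 26

Solution:

┌───┬───┬─────────┬─────┐
│A ↓│   │         │     │
├─╴ │ ╷ ╵ ╷ ╶─┬─╴ │ ┌───┤
│↓ ↲│ │   │   │   │ │   │
│ ╶─┘ ├───┼─╴ │ ┌─┘ │ ╷ │
│↓    │   │   │ │   │ │ │
│ ╶───┼─╴ │ ┌─┘ ╵ ┌─┘ │ │
│↳ → ↓│   │ │     │   │ │
├─┬─╴ │ ╶─┤ └─────┘ ┌─┘ │
│ │↓ ↲│   │         │   │
│ │ ┌─┴─╴ ├─────────┤ ┌─┤
│ │↓│     │         │ │ │
│ │ └─┐ ╶─┘ ┌─╴ ┌─╴ │ ╵ │
│ │↳ ↓│     │   │   │   │
│ ├─╴ │ ╶───┤ ╶─┴───┴───┤
│ │↓ ↲│     │      ↱ → ↓│
│ │ ┌─┴─────┴─┐ ╶─┐ ┌─╴ │
│ │↓│  ↱ → → ↓│   │↑│↓ ↲│
│ ╵ │ ╷ ╶───┐ │ ┌─┘ │ ╶─┤
│↓ ↲│ │↑ ← ↰│↓│ │↱ ↑│↳ ↓│
│ ╶─┴─┴─┬─╴ │ └─┘ ┌─┴─┐ │
│↳ → → ↓│↱ ↑│↳ → ↑│   │↓│
├─────╴ ╵ ┌─┴─────┘ ╶─┘ │
│      ↳ ↑│            B│
└─────────┴─────────────┘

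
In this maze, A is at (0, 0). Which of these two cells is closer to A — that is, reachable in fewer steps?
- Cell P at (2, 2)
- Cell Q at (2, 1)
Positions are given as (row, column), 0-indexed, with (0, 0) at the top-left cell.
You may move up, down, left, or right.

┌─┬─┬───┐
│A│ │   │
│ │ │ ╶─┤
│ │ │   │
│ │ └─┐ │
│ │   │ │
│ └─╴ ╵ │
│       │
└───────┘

Shortest path A → P at (2, 2): 6 steps
Shortest path A → Q at (2, 1): 7 steps

P is closer (6 steps vs 7 steps).

Path to P:

┌─┬─┬───┐
│A│ │   │
│ │ │ ╶─┤
│↓│ │   │
│ │ └─┐ │
│↓│  P│ │
│ └─╴ ╵ │
│↳ → ↑  │
└───────┘

Path to Q:

┌─┬─┬───┐
│A│ │   │
│ │ │ ╶─┤
│↓│ │   │
│ │ └─┐ │
│↓│Q ↰│ │
│ └─╴ ╵ │
│↳ → ↑  │
└───────┘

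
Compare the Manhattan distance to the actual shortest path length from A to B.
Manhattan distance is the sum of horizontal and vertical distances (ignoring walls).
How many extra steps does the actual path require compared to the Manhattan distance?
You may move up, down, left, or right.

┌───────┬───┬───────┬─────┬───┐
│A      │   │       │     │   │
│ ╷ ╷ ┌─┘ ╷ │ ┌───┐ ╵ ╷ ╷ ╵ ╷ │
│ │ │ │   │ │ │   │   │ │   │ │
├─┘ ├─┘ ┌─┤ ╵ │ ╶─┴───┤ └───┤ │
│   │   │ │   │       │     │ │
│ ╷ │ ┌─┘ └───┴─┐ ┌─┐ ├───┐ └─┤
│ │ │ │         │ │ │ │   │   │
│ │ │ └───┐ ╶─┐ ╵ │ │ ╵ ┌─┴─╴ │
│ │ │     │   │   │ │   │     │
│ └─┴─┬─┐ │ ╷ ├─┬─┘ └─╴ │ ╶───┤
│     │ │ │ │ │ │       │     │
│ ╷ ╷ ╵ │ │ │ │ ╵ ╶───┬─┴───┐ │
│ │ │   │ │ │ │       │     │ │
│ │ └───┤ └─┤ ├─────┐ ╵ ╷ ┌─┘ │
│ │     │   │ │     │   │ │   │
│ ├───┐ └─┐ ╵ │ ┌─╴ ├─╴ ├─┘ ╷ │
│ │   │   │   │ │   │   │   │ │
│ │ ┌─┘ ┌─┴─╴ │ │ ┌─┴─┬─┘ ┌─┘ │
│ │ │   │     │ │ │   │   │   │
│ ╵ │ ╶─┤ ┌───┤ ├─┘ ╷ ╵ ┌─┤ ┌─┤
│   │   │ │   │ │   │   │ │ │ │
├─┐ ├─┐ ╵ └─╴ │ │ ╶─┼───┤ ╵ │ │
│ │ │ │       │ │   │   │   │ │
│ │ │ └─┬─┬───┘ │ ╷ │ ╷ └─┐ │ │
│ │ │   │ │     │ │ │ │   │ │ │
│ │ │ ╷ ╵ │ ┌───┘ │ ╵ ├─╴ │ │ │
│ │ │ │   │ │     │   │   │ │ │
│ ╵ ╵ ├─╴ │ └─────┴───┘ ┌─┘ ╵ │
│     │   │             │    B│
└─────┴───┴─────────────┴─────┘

Manhattan distance: |14 - 0| + |14 - 0| = 28
Actual path length: 74
Extra steps: 74 - 28 = 46

Solution:

┌───────┬───┬───────┬─────┬───┐
│A ↓    │↱ ↓│↱ → → ↓│↱ ↓  │   │
│ ╷ ╷ ┌─┘ ╷ │ ┌───┐ ╵ ╷ ╷ ╵ ╷ │
│ │↓│ │↱ ↑│↓│↑│   │↳ ↑│↓│   │ │
├─┘ ├─┘ ┌─┤ ╵ │ ╶─┴───┤ └───┤ │
│↓ ↲│↱ ↑│ │↳ ↑│       │↳ → ↓│ │
│ ╷ │ ┌─┘ └───┴─┐ ┌─┐ ├───┐ └─┤
│↓│ │↑│         │ │ │ │   │↳ ↓│
│ │ │ └───┐ ╶─┐ ╵ │ │ ╵ ┌─┴─╴ │
│↓│ │↑ ← ↰│   │   │ │   │↓ ← ↲│
│ └─┴─┬─┐ │ ╷ ├─┬─┘ └─╴ │ ╶───┤
│↳ ↓  │ │↑│ │ │ │       │↳ → ↓│
│ ╷ ╷ ╵ │ │ │ │ ╵ ╶───┬─┴───┐ │
│ │↓│   │↑│ │ │       │     │↓│
│ │ └───┤ └─┤ ├─────┐ ╵ ╷ ┌─┘ │
│ │↳ → ↓│↑ ↰│ │     │   │ │  ↓│
│ ├───┐ └─┐ ╵ │ ┌─╴ ├─╴ ├─┘ ╷ │
│ │   │↓  │↑ ↰│ │   │   │   │↓│
│ │ ┌─┘ ┌─┴─╴ │ │ ┌─┴─┬─┘ ┌─┘ │
│ │ │↓ ↲│↱ → ↑│ │ │   │   │↓ ↲│
│ ╵ │ ╶─┤ ┌───┤ ├─┘ ╷ ╵ ┌─┤ ┌─┤
│   │↳ ↓│↑│   │ │   │   │ │↓│ │
├─┐ ├─┐ ╵ └─╴ │ │ ╶─┼───┤ ╵ │ │
│ │ │ │↳ ↑    │ │   │   │  ↓│ │
│ │ │ └─┬─┬───┘ │ ╷ │ ╷ └─┐ │ │
│ │ │   │ │     │ │ │ │   │↓│ │
│ │ │ ╷ ╵ │ ┌───┘ │ ╵ ├─╴ │ │ │
│ │ │ │   │ │     │   │   │↓│ │
│ ╵ ╵ ├─╴ │ └─────┴───┘ ┌─┘ ╵ │
│     │   │             │  ↳ B│
└─────┴───┴─────────────┴─────┘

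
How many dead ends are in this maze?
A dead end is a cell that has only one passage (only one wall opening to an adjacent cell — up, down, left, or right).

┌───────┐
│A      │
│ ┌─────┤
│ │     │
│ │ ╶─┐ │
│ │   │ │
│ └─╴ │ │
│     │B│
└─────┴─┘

Checking each cell for number of passages:

Dead ends found at positions:
  (0, 3)
  (3, 3)
Total dead ends: 2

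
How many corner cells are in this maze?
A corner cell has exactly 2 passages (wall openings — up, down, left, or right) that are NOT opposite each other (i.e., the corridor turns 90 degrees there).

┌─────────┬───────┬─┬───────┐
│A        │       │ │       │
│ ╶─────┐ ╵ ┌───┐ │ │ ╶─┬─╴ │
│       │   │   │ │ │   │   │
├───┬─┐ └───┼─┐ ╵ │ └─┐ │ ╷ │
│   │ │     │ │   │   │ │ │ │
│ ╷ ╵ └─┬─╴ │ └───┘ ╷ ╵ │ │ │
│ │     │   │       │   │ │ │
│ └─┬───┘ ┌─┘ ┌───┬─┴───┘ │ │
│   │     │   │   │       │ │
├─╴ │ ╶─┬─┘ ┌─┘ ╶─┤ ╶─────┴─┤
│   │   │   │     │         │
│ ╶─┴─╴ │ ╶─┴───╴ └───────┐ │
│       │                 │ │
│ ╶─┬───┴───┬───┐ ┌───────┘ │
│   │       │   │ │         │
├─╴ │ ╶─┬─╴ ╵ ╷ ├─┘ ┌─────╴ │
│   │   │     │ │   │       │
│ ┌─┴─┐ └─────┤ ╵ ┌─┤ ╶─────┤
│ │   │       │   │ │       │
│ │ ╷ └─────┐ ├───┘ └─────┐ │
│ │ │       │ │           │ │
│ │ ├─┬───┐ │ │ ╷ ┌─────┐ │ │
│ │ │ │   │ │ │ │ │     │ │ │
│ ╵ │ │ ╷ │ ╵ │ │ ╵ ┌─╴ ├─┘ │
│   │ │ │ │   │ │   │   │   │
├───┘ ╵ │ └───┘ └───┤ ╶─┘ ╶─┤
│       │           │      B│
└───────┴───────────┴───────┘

Counting corner cells (2 non-opposite passages):
Total corners: 92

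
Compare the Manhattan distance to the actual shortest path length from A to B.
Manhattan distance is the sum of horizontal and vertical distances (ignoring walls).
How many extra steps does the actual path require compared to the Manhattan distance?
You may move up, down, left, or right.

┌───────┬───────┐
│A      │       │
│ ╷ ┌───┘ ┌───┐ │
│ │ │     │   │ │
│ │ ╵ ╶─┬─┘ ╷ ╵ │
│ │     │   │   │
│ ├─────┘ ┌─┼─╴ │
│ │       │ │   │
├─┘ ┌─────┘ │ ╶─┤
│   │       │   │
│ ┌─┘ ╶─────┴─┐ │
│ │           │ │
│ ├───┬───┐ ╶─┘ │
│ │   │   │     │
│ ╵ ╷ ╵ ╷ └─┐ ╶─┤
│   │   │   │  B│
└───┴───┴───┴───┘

Manhattan distance: |7 - 0| + |7 - 0| = 14
Actual path length: 22
Extra steps: 22 - 14 = 8

Solution:

┌───────┬───────┐
│A ↓    │↱ → → ↓│
│ ╷ ┌───┘ ┌───┐ │
│ │↓│↱ → ↑│   │↓│
│ │ ╵ ╶─┬─┘ ╷ ╵ │
│ │↳ ↑  │   │  ↓│
│ ├─────┘ ┌─┼─╴ │
│ │       │ │↓ ↲│
├─┘ ┌─────┘ │ ╶─┤
│   │       │↳ ↓│
│ ┌─┘ ╶─────┴─┐ │
│ │           │↓│
│ ├───┬───┐ ╶─┘ │
│ │   │   │  ↓ ↲│
│ ╵ ╷ ╵ ╷ └─┐ ╶─┤
│   │   │   │↳ B│
└───┴───┴───┴───┘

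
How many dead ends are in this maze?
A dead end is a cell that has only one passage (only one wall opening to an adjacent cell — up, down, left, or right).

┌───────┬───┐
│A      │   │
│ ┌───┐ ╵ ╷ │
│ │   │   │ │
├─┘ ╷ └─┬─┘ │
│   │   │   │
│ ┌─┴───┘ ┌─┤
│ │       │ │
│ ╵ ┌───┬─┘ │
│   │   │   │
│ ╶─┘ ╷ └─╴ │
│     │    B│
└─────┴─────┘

Checking each cell for number of passages:

Dead ends found at positions:
  (1, 0)
  (2, 3)
  (3, 5)
  (4, 4)
Total dead ends: 4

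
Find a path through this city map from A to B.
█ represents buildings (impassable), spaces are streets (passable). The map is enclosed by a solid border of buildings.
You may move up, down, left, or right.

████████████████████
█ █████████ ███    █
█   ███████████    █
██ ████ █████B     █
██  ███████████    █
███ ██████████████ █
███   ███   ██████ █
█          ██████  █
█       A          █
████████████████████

Finding the shortest path from A to B:
Movement: cardinal only
Path length: 20 steps
Directions: right → right → right → right → right → right → right → right → right → up → right → up → up → up → up → left → left → left → left → left

Solution:

████████████████████
█ █████████ ███    █
█   ███████████    █
██ ████ █████B←←←←↰█
██  ███████████   ↑█
███ ██████████████↑█
███   ███   ██████↑█
█          ██████↱↑█
█       A→→→→→→→→↑ █
████████████████████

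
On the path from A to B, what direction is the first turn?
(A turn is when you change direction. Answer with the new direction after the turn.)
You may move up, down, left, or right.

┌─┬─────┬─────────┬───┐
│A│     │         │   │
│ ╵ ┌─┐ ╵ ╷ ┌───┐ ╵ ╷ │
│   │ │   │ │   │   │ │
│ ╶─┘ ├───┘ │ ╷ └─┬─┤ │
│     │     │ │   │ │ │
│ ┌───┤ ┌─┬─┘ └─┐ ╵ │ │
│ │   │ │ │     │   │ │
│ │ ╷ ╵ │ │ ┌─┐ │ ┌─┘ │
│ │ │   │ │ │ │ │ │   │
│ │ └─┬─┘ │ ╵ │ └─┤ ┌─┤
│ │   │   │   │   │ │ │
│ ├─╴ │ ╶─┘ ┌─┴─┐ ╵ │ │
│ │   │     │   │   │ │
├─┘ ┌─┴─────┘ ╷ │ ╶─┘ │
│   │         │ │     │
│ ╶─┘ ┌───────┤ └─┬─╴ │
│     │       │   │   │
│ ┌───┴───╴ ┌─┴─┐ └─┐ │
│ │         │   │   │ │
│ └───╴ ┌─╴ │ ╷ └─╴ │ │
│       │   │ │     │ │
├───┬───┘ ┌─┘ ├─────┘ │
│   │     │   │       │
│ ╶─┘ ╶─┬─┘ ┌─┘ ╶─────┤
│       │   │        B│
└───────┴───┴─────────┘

Directions: down, right, up, right, right, down, right, up, right, right, right, right, down, right, up, right, down, down, down, down, left, down, down, left, down, right, right, down, down, down, down, left, left, left, down, right, right, right
First turn direction: right

Solution:

┌─┬─────┬─────────┬───┐
│A│↱ → ↓│↱ → → → ↓│↱ ↓│
│ ╵ ┌─┐ ╵ ╷ ┌───┐ ╵ ╷ │
│↳ ↑│ │↳ ↑│ │   │↳ ↑│↓│
│ ╶─┘ ├───┘ │ ╷ └─┬─┤ │
│     │     │ │   │ │↓│
│ ┌───┤ ┌─┬─┘ └─┐ ╵ │ │
│ │   │ │ │     │   │↓│
│ │ ╷ ╵ │ │ ┌─┐ │ ┌─┘ │
│ │ │   │ │ │ │ │ │↓ ↲│
│ │ └─┬─┘ │ ╵ │ └─┤ ┌─┤
│ │   │   │   │   │↓│ │
│ ├─╴ │ ╶─┘ ┌─┴─┐ ╵ │ │
│ │   │     │   │↓ ↲│ │
├─┘ ┌─┴─────┘ ╷ │ ╶─┘ │
│   │         │ │↳ → ↓│
│ ╶─┘ ┌───────┤ └─┬─╴ │
│     │       │   │  ↓│
│ ┌───┴───╴ ┌─┴─┐ └─┐ │
│ │         │   │   │↓│
│ └───╴ ┌─╴ │ ╷ └─╴ │ │
│       │   │ │     │↓│
├───┬───┘ ┌─┘ ├─────┘ │
│   │     │   │↓ ← ← ↲│
│ ╶─┘ ╶─┬─┘ ┌─┘ ╶─────┤
│       │   │  ↳ → → B│
└───────┴───┴─────────┘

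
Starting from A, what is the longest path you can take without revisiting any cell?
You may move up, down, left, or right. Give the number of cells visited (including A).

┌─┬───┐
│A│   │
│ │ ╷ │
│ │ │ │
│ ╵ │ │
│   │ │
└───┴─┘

Finding longest simple path using DFS:
Start: (0, 0)
Longest path visits 9 cells
Path: A → down → down → right → up → up → right → down → down

Solution:

┌─┬───┐
│A│↱ ↓│
│ │ ╷ │
│↓│↑│↓│
│ ╵ │ │
│↳ ↑│B│
└───┴─┘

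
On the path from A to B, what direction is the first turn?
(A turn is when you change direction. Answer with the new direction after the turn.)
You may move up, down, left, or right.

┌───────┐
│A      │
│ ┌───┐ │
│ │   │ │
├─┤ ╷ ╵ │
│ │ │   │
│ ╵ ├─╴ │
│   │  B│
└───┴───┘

Directions: right, right, right, down, down, down
First turn direction: down

Solution:

┌───────┐
│A → → ↓│
│ ┌───┐ │
│ │   │↓│
├─┤ ╷ ╵ │
│ │ │  ↓│
│ ╵ ├─╴ │
│   │  B│
└───┴───┘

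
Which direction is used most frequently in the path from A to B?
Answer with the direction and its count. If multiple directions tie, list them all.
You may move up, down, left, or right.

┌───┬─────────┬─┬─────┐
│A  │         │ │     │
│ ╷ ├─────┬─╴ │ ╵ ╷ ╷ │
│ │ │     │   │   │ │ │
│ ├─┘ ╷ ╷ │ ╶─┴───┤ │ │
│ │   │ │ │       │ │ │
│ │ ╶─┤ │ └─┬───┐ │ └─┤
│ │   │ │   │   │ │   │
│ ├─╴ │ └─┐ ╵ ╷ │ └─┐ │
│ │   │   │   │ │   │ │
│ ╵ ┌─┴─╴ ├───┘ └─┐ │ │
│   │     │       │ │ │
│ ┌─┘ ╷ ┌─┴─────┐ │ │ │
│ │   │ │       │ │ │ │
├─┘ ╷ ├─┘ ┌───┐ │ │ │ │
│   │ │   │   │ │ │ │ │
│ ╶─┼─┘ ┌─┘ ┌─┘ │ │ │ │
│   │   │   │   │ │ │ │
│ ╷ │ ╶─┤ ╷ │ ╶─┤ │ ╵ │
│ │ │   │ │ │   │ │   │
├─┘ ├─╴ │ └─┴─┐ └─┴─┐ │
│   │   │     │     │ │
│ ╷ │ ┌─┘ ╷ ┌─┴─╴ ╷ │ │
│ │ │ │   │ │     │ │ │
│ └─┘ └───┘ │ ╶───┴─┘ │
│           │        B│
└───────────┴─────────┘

Directions: down, down, down, down, down, right, up, right, up, left, up, right, up, right, down, down, down, right, down, left, left, down, left, down, left, down, right, down, down, left, down, down, right, right, up, up, right, up, left, up, right, up, right, up, right, right, right, down, down, left, down, right, down, right, down, left, left, down, right, right, right, right
Counts: {'down': 22, 'right': 20, 'up': 10, 'left': 10}
Most common: down (22 times)

Solution:

┌───┬─────────┬─┬─────┐
│A  │         │ │     │
│ ╷ ├─────┬─╴ │ ╵ ╷ ╷ │
│↓│ │↱ ↓  │   │   │ │ │
│ ├─┘ ╷ ╷ │ ╶─┴───┤ │ │
│↓│↱ ↑│↓│ │       │ │ │
│ │ ╶─┤ │ └─┬───┐ │ └─┤
│↓│↑ ↰│↓│   │   │ │   │
│ ├─╴ │ └─┐ ╵ ╷ │ └─┐ │
│↓│↱ ↑│↳ ↓│   │ │   │ │
│ ╵ ┌─┴─╴ ├───┘ └─┐ │ │
│↳ ↑│↓ ← ↲│       │ │ │
│ ┌─┘ ╷ ┌─┴─────┐ │ │ │
│ │↓ ↲│ │↱ → → ↓│ │ │ │
├─┘ ╷ ├─┘ ┌───┐ │ │ │ │
│↓ ↲│ │↱ ↑│   │↓│ │ │ │
│ ╶─┼─┘ ┌─┘ ┌─┘ │ │ │ │
│↳ ↓│↱ ↑│   │↓ ↲│ │ │ │
│ ╷ │ ╶─┤ ╷ │ ╶─┤ │ ╵ │
│ │↓│↑ ↰│ │ │↳ ↓│ │   │
├─┘ ├─╴ │ └─┴─┐ └─┴─┐ │
│↓ ↲│↱ ↑│     │↳ ↓  │ │
│ ╷ │ ┌─┘ ╷ ┌─┴─╴ ╷ │ │
│↓│ │↑│   │ │↓ ← ↲│ │ │
│ └─┘ └───┘ │ ╶───┴─┘ │
│↳ → ↑      │↳ → → → B│
└───────────┴─────────┘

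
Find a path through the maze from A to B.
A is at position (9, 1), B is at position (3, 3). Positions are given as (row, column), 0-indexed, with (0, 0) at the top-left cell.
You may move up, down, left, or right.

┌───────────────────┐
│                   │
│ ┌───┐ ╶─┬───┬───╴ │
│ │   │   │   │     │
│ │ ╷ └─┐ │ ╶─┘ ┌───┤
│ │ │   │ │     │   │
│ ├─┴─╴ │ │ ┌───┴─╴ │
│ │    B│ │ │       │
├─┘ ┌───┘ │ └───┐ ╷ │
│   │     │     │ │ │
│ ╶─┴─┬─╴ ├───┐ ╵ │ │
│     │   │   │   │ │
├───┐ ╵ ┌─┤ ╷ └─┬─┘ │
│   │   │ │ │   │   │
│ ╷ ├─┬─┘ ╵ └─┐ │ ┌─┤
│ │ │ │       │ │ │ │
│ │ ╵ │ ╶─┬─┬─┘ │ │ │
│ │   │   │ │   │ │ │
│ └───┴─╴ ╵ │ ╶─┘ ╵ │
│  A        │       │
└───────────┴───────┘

Finding the shortest path from (9, 1) to (3, 3):
Path length: 64 steps
Directions: right → right → right → up → left → up → right → right → up → up → right → down → right → down → down → left → down → right → right → up → up → up → right → up → up → up → left → down → down → left → up → left → left → up → up → right → right → up → right → right → up → left → left → left → left → left → left → down → right → down → down → down → down → left → down → left → up → left → left → up → right → up → right → right

Solution:

┌───────────────────┐
│      ↓ ← ← ← ← ← ↰│
│ ┌───┐ ╶─┬───┬───╴ │
│ │   │↳ ↓│   │↱ → ↑│
│ │ ╷ └─┐ │ ╶─┘ ┌───┤
│ │ │   │↓│↱ → ↑│   │
│ ├─┴─╴ │ │ ┌───┴─╴ │
│ │↱ → B│↓│↑│    ↓ ↰│
├─┘ ┌───┘ │ └───┐ ╷ │
│↱ ↑│    ↓│↑ ← ↰│↓│↑│
│ ╶─┴─┬─╴ ├───┐ ╵ │ │
│↑ ← ↰│↓ ↲│↱ ↓│↑ ↲│↑│
├───┐ ╵ ┌─┤ ╷ └─┬─┘ │
│   │↑ ↲│ │↑│↳ ↓│↱ ↑│
│ ╷ ├─┬─┘ ╵ └─┐ │ ┌─┤
│ │ │ │↱ → ↑  │↓│↑│ │
│ │ ╵ │ ╶─┬─┬─┘ │ │ │
│ │   │↑ ↰│ │↓ ↲│↑│ │
│ └───┴─╴ ╵ │ ╶─┘ ╵ │
│  A → → ↑  │↳ → ↑  │
└───────────┴───────┘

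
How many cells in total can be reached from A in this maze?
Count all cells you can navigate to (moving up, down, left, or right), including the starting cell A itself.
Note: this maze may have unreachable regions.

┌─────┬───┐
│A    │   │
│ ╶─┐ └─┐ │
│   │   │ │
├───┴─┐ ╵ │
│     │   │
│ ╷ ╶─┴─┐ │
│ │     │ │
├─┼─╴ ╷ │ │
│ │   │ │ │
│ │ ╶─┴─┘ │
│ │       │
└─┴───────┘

Using BFS/flood-fill to find all reachable cells from A:
Maze size: 6 × 5 = 30 total cells
2 cell(s) are walled off and cannot be reached from A.
Reachable cells: 28

Reachable region (· marks reachable cells):

┌─────┬───┐
│A · ·│· ·│
│ ╶─┐ └─┐ │
│· ·│· ·│·│
├───┴─┐ ╵ │
│· · ·│· ·│
│ ╷ ╶─┴─┐ │
│·│· · ·│·│
├─┼─╴ ╷ │ │
│ │· ·│·│·│
│ │ ╶─┴─┘ │
│ │· · · ·│
└─┴───────┘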